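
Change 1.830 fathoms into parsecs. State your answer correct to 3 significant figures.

1.08 × 10^-16 parsecs

1 fathom = 5.92674 × 10^-17 parsecs.
Thus 1.830 × 5.92674 × 10^-17 ≈ 1.08 × 10^-16 pc.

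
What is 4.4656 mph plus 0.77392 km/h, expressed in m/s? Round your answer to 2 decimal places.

4.4656 mph = 1.99630 m/s and 0.77392 km/h = 0.214978 m/s.
1.99630 + 0.214978 ≈ 2.21 m/s.

2.21 meters per second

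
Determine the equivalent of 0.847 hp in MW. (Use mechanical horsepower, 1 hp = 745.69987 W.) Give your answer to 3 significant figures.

0.000632 megawatts

1 horsepower = 0.000745700 megawatts.
So 0.847 × 0.000745700 ≈ 0.000632 MW.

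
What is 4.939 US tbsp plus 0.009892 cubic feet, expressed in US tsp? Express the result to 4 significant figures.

4.939 US tbsp = 14.8170 US tsp and 0.009892 ft³ = 56.8299 US tsp.
14.8170 + 56.8299 ≈ 71.65 US tsp.

71.65 US tsp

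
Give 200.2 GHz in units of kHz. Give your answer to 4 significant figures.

1 GHz = 1.00000e+6 kHz.
200.2 × 1.00000e+6 ≈ 2.002e+8 kHz.

2.002e+8 kHz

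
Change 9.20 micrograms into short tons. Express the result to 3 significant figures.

1.01e-11 short ton

1 μg = 1.10231e-12 short ton.
9.20 × 1.10231e-12 ≈ 1.01e-11 short ton.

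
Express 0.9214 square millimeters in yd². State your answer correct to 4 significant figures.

1.102 × 10^-6 square yards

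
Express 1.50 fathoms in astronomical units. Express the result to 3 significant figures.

1.83e-11 astronomical units

1 fathom = 1.22248e-11 astronomical units.
So 1.50 × 1.22248e-11 ≈ 1.83e-11 au.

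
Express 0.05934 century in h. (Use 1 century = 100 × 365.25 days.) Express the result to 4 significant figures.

1 century = 876600 hours.
Thus 0.05934 × 876600 ≈ 52020 h.

52020 h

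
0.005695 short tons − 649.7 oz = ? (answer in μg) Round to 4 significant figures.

0.005695 short ton = 5.16642e+9 μg and 649.7 oz = 1.84187e+10 μg.
5.16642e+9 − 1.84187e+10 ≈ -1.325e+10 μg.

-1.325e+10 micrograms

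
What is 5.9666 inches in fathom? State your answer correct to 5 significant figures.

1 in = 0.01388889 fathom.
Thus 5.9666 × 0.01388889 ≈ 0.082869 fathom.

0.082869 fathoms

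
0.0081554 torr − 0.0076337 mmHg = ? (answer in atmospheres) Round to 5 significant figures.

0.0081554 torr = 1.073079 × 10^-5 atm and 0.0076337 mmHg = 1.004434 × 10^-5 atm.
1.073079 × 10^-5 − 1.004434 × 10^-5 ≈ 6.8645 × 10^-7 atm.

6.8645 × 10^-7 atmospheres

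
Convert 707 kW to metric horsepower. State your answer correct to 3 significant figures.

961 PS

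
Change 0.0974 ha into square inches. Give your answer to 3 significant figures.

1 ha = 1.55000e+7 in².
Then 0.0974 × 1.55000e+7 ≈ 1.51e+6 in².

1.51e+6 in²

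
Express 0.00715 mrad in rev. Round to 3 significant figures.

1 mrad = 0.000159155 revolutions.
0.00715 × 0.000159155 ≈ 1.14 × 10^-6 rev.

1.14 × 10^-6 revolutions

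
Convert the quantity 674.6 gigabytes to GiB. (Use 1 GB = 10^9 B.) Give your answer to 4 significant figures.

1 GB = 0.931323 gibibytes.
Then 674.6 × 0.931323 ≈ 628.3 GiB.

628.3 GiB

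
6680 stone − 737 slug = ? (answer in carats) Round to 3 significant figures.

6680 st = 2.12100e+8 ct and 737 slug = 5.37785e+7 ct.
2.12100e+8 − 5.37785e+7 ≈ 1.58e+8 ct.

1.58e+8 carats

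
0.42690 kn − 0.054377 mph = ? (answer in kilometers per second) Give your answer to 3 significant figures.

0.000195 kilometers per second

0.42690 kn = 0.000219616 km/s and 0.054377 mph = 2.43087 × 10^-5 km/s.
0.000219616 − 2.43087 × 10^-5 ≈ 0.000195 km/s.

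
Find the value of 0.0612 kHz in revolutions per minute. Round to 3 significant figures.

3670 rpm

1 kHz = 60000.0 rpm.
0.0612 × 60000.0 ≈ 3670 rpm.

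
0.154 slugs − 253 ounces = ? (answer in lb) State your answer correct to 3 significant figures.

-10.9 lb

0.154 slug = 4.95480 lb and 253 oz = 15.8125 lb.
4.95480 − 15.8125 ≈ -10.9 lb.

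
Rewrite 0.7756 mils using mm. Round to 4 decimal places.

1 mil = 0.0254000 millimeters.
Then 0.7756 × 0.0254000 ≈ 0.0197 mm.

0.0197 mm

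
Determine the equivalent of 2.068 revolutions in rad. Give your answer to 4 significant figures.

1 revolution = 6.28319 rad.
Then 2.068 × 6.28319 ≈ 12.99 rad.

12.99 rad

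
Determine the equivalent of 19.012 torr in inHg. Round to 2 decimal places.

0.75 inHg

1 torr = 0.0393701 inHg.
Thus 19.012 × 0.0393701 ≈ 0.75 inHg.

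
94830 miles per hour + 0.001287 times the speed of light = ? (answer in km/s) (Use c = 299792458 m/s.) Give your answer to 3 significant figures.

94830 mph = 42.3928 km/s and 0.001287 c = 385.833 km/s.
42.3928 + 385.833 ≈ 428 km/s.

428 kilometers per second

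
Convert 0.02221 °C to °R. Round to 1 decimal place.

°R = (°C + 273.15) × 9/5.
Applying the formula gives 491.7 °R.

491.7 degrees Rankine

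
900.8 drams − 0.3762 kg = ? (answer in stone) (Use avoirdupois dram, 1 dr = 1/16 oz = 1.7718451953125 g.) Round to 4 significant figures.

0.1921 stone

900.8 dr = 0.251339 st and 0.3762 kg = 0.0592414 st.
0.251339 − 0.0592414 ≈ 0.1921 st.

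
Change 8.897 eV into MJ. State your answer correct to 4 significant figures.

1 electronvolt = 1.60218e-25 megajoules.
So 8.897 × 1.60218e-25 ≈ 1.425e-24 MJ.

1.425e-24 megajoules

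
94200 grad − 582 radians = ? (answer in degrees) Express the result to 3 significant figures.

51400 °

94200 grad = 84780.0 ° and 582 rad = 33346.1 °.
84780.0 − 33346.1 ≈ 51400 °.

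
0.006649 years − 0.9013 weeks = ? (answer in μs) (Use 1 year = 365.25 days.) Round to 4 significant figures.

0.006649 yr = 2.09826 × 10^11 μs and 0.9013 wk = 5.45106 × 10^11 μs.
2.09826 × 10^11 − 5.45106 × 10^11 ≈ -3.353 × 10^11 μs.

-3.353 × 10^11 μs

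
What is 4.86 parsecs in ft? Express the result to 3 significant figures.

4.92e+17 ft

1 parsec = 1.01236e+17 ft.
Thus 4.86 × 1.01236e+17 ≈ 4.92e+17 ft.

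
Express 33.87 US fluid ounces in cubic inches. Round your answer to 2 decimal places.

61.12 cubic inches

1 US fl oz = 1.80469 cubic inches.
Then 33.87 × 1.80469 ≈ 61.12 in³.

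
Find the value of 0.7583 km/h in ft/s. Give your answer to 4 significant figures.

1 km/h = 0.911344 feet per second.
0.7583 × 0.911344 ≈ 0.6911 ft/s.

0.6911 ft/s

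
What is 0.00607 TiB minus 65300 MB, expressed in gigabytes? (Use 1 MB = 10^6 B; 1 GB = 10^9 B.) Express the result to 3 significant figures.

-58.6 gigabytes

0.00607 TiB = 6.67404 GB and 65300 MB = 65.3000 GB.
6.67404 − 65.3000 ≈ -58.6 GB.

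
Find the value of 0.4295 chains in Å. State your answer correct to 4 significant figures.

8.640e+10 angstroms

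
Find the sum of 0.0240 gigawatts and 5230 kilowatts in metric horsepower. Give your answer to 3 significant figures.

39700 metric horsepower

0.0240 GW = 32630.9 PS and 5230 kW = 7110.82 PS.
32630.9 + 7110.82 ≈ 39700 PS.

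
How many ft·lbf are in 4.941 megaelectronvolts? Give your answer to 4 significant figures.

1 MeV = 1.18170 × 10^-13 foot-pounds.
4.941 × 1.18170 × 10^-13 ≈ 5.839 × 10^-13 ft·lbf.

5.839 × 10^-13 ft·lbf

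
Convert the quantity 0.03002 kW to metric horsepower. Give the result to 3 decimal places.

1 kW = 1.35962 PS.
Thus 0.03002 × 1.35962 ≈ 0.041 PS.

0.041 PS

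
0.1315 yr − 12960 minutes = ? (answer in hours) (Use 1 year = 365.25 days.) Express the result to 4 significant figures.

0.1315 yr = 1152.73 h and 12960 min = 216.000 h.
1152.73 − 216.000 ≈ 936.7 h.

936.7 h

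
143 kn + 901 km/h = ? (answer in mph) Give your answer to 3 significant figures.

143 kn = 164.561 mph and 901 km/h = 559.855 mph.
164.561 + 559.855 ≈ 724 mph.

724 mph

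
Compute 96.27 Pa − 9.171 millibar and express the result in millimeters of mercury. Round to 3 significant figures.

96.27 Pa = 0.722084 mmHg and 9.171 mbar = 6.87881 mmHg.
0.722084 − 6.87881 ≈ -6.16 mmHg.

-6.16 mmHg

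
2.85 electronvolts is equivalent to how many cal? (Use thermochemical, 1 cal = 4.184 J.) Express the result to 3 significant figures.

1 eV = 3.82929 × 10^-20 cal.
So 2.85 × 3.82929 × 10^-20 ≈ 1.09 × 10^-19 cal.

1.09 × 10^-19 cal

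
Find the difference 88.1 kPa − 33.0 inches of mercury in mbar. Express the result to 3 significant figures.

88.1 kPa = 881.000 mbar and 33.0 inHg = 1117.51 mbar.
881.000 − 1117.51 ≈ -237 mbar.

-237 mbar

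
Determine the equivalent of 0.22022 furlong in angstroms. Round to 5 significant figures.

4.4301e+11 Å

1 furlong = 2.01168e+12 Å.
So 0.22022 × 2.01168e+12 ≈ 4.4301e+11 Å.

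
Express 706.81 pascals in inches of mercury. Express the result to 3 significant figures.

1 pascal = 0.000295300 inches of mercury.
Thus 706.81 × 0.000295300 ≈ 0.209 inHg.

0.209 inHg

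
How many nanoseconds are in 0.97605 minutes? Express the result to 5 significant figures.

1 min = 6.00000e+10 ns.
0.97605 × 6.00000e+10 ≈ 5.8563e+10 ns.

5.8563e+10 nanoseconds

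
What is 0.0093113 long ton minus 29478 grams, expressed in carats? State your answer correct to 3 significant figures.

-100000 carats

0.0093113 long ton = 47303.6 ct and 29478 g = 147390 ct.
47303.6 − 147390 ≈ -100000 ct.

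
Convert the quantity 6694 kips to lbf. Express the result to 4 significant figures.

6.694 × 10^6 pounds-force

1 kip = 1000.00 pounds-force.
So 6694 × 1000.00 ≈ 6.694 × 10^6 lbf.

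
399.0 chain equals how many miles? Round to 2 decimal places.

1 chain = 0.0125000 miles.
399.0 × 0.0125000 ≈ 4.99 mi.

4.99 mi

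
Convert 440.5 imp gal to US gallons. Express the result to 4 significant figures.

1 imp gal = 1.20095 US gal.
440.5 × 1.20095 ≈ 529.0 US gal.

529.0 US gallons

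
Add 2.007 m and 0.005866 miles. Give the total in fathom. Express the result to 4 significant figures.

6.260 fathom

2.007 m = 1.09744 fathom and 0.005866 mi = 5.16208 fathom.
1.09744 + 5.16208 ≈ 6.260 fathom.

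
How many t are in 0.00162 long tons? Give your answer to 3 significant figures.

0.00165 t

1 long ton = 1.01605 metric tons.
Thus 0.00162 × 1.01605 ≈ 0.00165 t.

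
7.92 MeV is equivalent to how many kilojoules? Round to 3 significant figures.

1.27 × 10^-15 kilojoules

1 MeV = 1.60218 × 10^-16 kilojoules.
So 7.92 × 1.60218 × 10^-16 ≈ 1.27 × 10^-15 kJ.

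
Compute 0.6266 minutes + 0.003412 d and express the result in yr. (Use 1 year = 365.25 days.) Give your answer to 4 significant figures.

1.053 × 10^-5 yr

0.6266 min = 1.19135 × 10^-6 yr and 0.003412 d = 9.34155 × 10^-6 yr.
1.19135 × 10^-6 + 9.34155 × 10^-6 ≈ 1.053 × 10^-5 yr.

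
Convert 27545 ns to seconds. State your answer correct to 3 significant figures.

2.75e-5 s

1 ns = 1.00000e-9 seconds.
So 27545 × 1.00000e-9 ≈ 2.75e-5 s.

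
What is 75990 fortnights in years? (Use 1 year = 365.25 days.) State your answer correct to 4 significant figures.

1 fortnight = 0.0383299 years.
So 75990 × 0.0383299 ≈ 2913 yr.

2913 years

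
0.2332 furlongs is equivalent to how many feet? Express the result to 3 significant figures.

154 feet

1 furlong = 660.000 feet.
Thus 0.2332 × 660.000 ≈ 154 ft.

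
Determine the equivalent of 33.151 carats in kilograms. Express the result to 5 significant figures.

0.0066302 kg

1 ct = 0.000200000 kilograms.
33.151 × 0.000200000 ≈ 0.0066302 kg.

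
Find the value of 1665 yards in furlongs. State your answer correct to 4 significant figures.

1 yard = 0.00454545 furlong.
Thus 1665 × 0.00454545 ≈ 7.568 furlong.

7.568 furlong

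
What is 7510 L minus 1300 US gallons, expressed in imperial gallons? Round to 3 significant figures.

569 imperial gallons

7510 L = 1651.97 imp gal and 1300 US gal = 1082.48 imp gal.
1651.97 − 1082.48 ≈ 569 imp gal.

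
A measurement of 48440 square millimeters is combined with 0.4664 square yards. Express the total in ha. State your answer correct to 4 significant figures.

48440 mm² = 4.84400e-6 ha and 0.4664 yd² = 3.89970e-5 ha.
4.84400e-6 + 3.89970e-5 ≈ 4.384e-5 ha.

4.384e-5 hectares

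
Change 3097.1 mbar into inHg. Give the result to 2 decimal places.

1 millibar = 0.0295300 inches of mercury.
3097.1 × 0.0295300 ≈ 91.46 inHg.

91.46 inHg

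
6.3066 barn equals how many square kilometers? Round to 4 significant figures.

6.307 × 10^-34 km²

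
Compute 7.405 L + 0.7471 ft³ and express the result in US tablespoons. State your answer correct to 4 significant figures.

7.405 L = 500.786 US tbsp and 0.7471 ft³ = 1430.71 US tbsp.
500.786 + 1430.71 ≈ 1931 US tbsp.

1931 US tbsp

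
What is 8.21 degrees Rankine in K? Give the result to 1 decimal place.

4.6 K

°R = K × 9/5.
Applying the formula gives 4.6 K.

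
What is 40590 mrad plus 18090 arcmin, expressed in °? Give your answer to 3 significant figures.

2630 °

40590 mrad = 2325.64 ° and 18090 arcmin = 301.500 °.
2325.64 + 301.500 ≈ 2630 °.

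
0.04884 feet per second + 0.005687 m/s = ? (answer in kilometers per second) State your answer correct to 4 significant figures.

0.04884 ft/s = 1.48864 × 10^-5 km/s and 0.005687 m/s = 5.68700 × 10^-6 km/s.
1.48864 × 10^-5 + 5.68700 × 10^-6 ≈ 2.057 × 10^-5 km/s.

2.057 × 10^-5 km/s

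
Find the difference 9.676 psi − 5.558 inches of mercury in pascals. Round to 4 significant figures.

47890 Pa

9.676 psi = 66713.7 Pa and 5.558 inHg = 18821.5 Pa.
66713.7 − 18821.5 ≈ 47890 Pa.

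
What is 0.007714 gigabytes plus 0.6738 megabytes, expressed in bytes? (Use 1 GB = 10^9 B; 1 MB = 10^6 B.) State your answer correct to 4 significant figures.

0.007714 GB = 7.71400e+6 B and 0.6738 MB = 673800 B.
7.71400e+6 + 673800 ≈ 8.388e+6 B.

8.388e+6 bytes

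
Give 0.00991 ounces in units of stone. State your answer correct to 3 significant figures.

4.42e-5 st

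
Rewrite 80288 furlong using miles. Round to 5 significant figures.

10036 mi

1 furlong = 0.125000 miles.
80288 × 0.125000 ≈ 10036 mi.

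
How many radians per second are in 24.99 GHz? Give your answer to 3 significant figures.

1.57e+11 rad/s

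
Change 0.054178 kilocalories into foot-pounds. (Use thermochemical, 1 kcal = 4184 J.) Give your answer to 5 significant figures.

167.19 ft·lbf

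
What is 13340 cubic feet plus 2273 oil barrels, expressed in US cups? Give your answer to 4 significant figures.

13340 ft³ = 1.59664 × 10^6 US cup and 2273 bbl = 1.52746 × 10^6 US cup.
1.59664 × 10^6 + 1.52746 × 10^6 ≈ 3.124 × 10^6 US cup.

3.124 × 10^6 US cups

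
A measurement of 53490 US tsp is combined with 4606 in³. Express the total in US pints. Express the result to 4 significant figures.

716.7 US pt

53490 US tsp = 557.1875 US pt and 4606 in³ = 159.5152 US pt.
557.1875 + 159.5152 ≈ 716.7 US pt.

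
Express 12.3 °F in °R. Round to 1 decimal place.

472.0 °R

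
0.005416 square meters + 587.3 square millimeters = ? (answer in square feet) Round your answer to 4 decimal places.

0.0646 ft²

0.005416 m² = 0.0582973 ft² and 587.3 mm² = 0.00632164 ft².
0.0582973 + 0.00632164 ≈ 0.0646 ft².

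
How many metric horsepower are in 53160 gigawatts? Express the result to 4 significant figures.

1 gigawatt = 1.35962 × 10^6 PS.
53160 × 1.35962 × 10^6 ≈ 7.228 × 10^10 PS.

7.228 × 10^10 PS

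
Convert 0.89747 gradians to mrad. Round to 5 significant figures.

14.097 milliradians

1 grad = 15.7080 mrad.
Thus 0.89747 × 15.7080 ≈ 14.097 mrad.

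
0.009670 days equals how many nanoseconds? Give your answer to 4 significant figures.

8.355e+11 ns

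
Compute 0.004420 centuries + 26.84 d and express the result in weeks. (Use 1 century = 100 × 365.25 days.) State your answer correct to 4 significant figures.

26.90 wk

0.004420 century = 23.0629 wk and 26.84 d = 3.83429 wk.
23.0629 + 3.83429 ≈ 26.90 wk.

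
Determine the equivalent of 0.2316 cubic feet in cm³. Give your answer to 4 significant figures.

6558 cm³

1 cubic foot = 28316.8 cm³.
Thus 0.2316 × 28316.8 ≈ 6558 cm³.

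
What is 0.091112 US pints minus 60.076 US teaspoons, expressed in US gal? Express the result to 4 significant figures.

0.091112 US pt = 0.01138900 US gal and 60.076 US tsp = 0.07822396 US gal.
0.01138900 − 0.07822396 ≈ -0.06683 US gal.

-0.06683 US gal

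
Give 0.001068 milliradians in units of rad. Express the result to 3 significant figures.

1.07e-6 rad

1 mrad = 0.00100000 rad.
Then 0.001068 × 0.00100000 ≈ 1.07e-6 rad.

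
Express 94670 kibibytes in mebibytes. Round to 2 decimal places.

1 kibibyte = 0.0009765625 mebibytes.
Then 94670 × 0.0009765625 ≈ 92.45 MiB.

92.45 mebibytes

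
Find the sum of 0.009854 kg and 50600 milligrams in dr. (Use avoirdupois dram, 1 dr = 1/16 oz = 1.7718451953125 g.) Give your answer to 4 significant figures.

34.12 drams

0.009854 kg = 5.56143 dr and 50600 mg = 28.5578 dr.
5.56143 + 28.5578 ≈ 34.12 dr.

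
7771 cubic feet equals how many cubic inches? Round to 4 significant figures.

1 ft³ = 1728.00 in³.
Thus 7771 × 1728.00 ≈ 1.343e+7 in³.

1.343e+7 cubic inches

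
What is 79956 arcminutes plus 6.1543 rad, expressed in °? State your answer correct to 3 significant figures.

1690 °

79956 arcmin = 1332.60 ° and 6.1543 rad = 352.615 °.
1332.60 + 352.615 ≈ 1690 °.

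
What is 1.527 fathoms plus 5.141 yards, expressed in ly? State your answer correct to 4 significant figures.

7.921e-16 light-years

1.527 fathom = 2.95176e-16 ly and 5.141 yd = 4.96889e-16 ly.
2.95176e-16 + 4.96889e-16 ≈ 7.921e-16 ly.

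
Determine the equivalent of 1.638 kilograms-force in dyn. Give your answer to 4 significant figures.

1 kgf = 980665 dynes.
Then 1.638 × 980665 ≈ 1.606e+6 dyn.

1.606e+6 dyn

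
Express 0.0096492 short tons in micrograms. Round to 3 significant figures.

8.75 × 10^9 μg

1 short ton = 9.07185 × 10^11 micrograms.
Then 0.0096492 × 9.07185 × 10^11 ≈ 8.75 × 10^9 μg.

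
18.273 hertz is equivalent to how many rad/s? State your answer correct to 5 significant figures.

114.81 rad/s

1 Hz = 6.28319 rad/s.
So 18.273 × 6.28319 ≈ 114.81 rad/s.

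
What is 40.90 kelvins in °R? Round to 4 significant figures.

73.62 °R

°R = K × 9/5.
Applying the formula gives 73.62 °R.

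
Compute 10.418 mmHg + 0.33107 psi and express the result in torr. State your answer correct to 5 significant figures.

10.418 mmHg = 10.4180 torr and 0.33107 psi = 17.1213 torr.
10.4180 + 17.1213 ≈ 27.539 torr.

27.539 torr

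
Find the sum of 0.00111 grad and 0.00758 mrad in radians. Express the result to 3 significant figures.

2.50 × 10^-5 radians

0.00111 grad = 1.74358 × 10^-5 rad and 0.00758 mrad = 7.58000 × 10^-6 rad.
1.74358 × 10^-5 + 7.58000 × 10^-6 ≈ 2.50 × 10^-5 rad.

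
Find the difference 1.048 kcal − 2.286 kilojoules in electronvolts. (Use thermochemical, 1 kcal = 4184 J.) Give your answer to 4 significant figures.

1.310e+22 eV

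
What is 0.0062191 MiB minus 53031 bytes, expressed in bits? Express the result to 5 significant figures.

-372080 bits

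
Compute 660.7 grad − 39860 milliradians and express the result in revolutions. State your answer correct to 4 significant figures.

660.7 grad = 1.65175 rev and 39860 mrad = 6.34392 rev.
1.65175 − 6.34392 ≈ -4.692 rev.

-4.692 revolutions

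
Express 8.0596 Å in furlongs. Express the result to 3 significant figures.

1 Å = 4.97097e-13 furlong.
Thus 8.0596 × 4.97097e-13 ≈ 4.01e-12 furlong.

4.01e-12 furlongs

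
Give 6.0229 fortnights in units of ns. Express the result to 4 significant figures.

7.285e+15 ns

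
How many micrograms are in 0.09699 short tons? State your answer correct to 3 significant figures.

8.80e+10 μg

1 short ton = 9.07185e+11 micrograms.
Then 0.09699 × 9.07185e+11 ≈ 8.80e+10 μg.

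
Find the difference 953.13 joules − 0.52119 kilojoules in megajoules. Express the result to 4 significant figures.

953.13 J = 0.000953130 MJ and 0.52119 kJ = 0.000521190 MJ.
0.000953130 − 0.000521190 ≈ 0.0004319 MJ.

0.0004319 MJ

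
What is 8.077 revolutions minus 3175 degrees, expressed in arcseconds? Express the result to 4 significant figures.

-962200 arcsec

8.077 rev = 1.04678 × 10^7 arcsec and 3175 ° = 1.14300 × 10^7 arcsec.
1.04678 × 10^7 − 1.14300 × 10^7 ≈ -962200 arcsec.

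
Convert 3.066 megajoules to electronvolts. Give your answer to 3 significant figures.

1.91e+25 electronvolts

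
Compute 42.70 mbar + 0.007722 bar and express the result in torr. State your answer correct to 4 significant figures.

37.82 torr

42.70 mbar = 32.0276 torr and 0.007722 bar = 5.79198 torr.
32.0276 + 5.79198 ≈ 37.82 torr.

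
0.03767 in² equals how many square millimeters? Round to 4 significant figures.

1 in² = 645.160 square millimeters.
Thus 0.03767 × 645.160 ≈ 24.30 mm².

24.30 mm²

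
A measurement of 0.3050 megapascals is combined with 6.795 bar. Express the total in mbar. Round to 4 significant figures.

9845 mbar

0.3050 MPa = 3050.00 mbar and 6.795 bar = 6795.00 mbar.
3050.00 + 6795.00 ≈ 9845 mbar.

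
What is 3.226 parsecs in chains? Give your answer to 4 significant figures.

4.948e+15 chain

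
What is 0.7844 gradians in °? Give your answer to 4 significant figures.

1 grad = 0.900000 °.
0.7844 × 0.900000 ≈ 0.7060 °.

0.7060 °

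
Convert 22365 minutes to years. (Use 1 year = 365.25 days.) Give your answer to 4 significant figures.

1 min = 1.90129 × 10^-6 years.
22365 × 1.90129 × 10^-6 ≈ 0.04252 yr.

0.04252 years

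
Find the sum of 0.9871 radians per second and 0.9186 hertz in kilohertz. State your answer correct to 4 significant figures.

0.9871 rad/s = 0.000157102 kHz and 0.9186 Hz = 0.000918600 kHz.
0.000157102 + 0.000918600 ≈ 0.001076 kHz.

0.001076 kilohertz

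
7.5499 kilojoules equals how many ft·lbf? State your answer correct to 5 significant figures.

5568.5 ft·lbf

1 kJ = 737.562 ft·lbf.
Thus 7.5499 × 737.562 ≈ 5568.5 ft·lbf.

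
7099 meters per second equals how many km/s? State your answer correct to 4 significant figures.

7.099 km/s

1 m/s = 0.00100000 kilometers per second.
Thus 7099 × 0.00100000 ≈ 7.099 km/s.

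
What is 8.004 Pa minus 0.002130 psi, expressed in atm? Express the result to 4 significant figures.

-6.594e-5 atm

8.004 Pa = 7.89933e-5 atm and 0.002130 psi = 0.000144938 atm.
7.89933e-5 − 0.000144938 ≈ -6.594e-5 atm.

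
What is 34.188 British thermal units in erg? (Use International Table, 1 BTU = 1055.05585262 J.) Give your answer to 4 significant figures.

1 BTU = 1.05506 × 10^10 ergs.
Then 34.188 × 1.05506 × 10^10 ≈ 3.607 × 10^11 erg.

3.607 × 10^11 erg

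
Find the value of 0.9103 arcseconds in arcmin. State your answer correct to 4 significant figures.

0.01517 arcmin

1 arcsec = 0.0166667 arcminutes.
Then 0.9103 × 0.0166667 ≈ 0.01517 arcmin.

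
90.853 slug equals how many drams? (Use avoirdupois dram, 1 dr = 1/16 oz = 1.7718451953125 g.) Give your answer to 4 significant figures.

748300 drams

1 slug = 8236.56 dr.
Thus 90.853 × 8236.56 ≈ 748300 dr.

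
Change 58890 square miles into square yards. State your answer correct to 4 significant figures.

1 square mile = 3.09760 × 10^6 square yards.
Thus 58890 × 3.09760 × 10^6 ≈ 1.824 × 10^11 yd².

1.824 × 10^11 yd²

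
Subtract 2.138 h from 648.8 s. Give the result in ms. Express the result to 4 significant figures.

-7.048 × 10^6 milliseconds

648.8 s = 648800 ms and 2.138 h = 7.69680 × 10^6 ms.
648800 − 7.69680 × 10^6 ≈ -7.048 × 10^6 ms.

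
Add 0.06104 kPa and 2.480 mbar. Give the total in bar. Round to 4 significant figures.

0.06104 kPa = 0.000610400 bar and 2.480 mbar = 0.00248000 bar.
0.000610400 + 0.00248000 ≈ 0.003090 bar.

0.003090 bar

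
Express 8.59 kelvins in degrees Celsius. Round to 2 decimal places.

K = °C + 273.15.
Applying the formula gives -264.56 °C.

-264.56 °C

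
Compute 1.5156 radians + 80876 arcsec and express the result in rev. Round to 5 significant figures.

1.5156 rad = 0.241215 rev and 80876 arcsec = 0.0624043 rev.
0.241215 + 0.0624043 ≈ 0.30362 rev.

0.30362 rev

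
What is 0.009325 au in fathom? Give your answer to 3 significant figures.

1 au = 8.18011 × 10^10 fathom.
0.009325 × 8.18011 × 10^10 ≈ 7.63 × 10^8 fathom.

7.63 × 10^8 fathom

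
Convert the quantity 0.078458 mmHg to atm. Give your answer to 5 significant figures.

0.00010323 atm

1 millimeter of mercury = 0.00131579 atmospheres.
Thus 0.078458 × 0.00131579 ≈ 0.00010323 atm.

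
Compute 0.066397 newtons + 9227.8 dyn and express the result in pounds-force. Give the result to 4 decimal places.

0.066397 N = 0.0149266 lbf and 9227.8 dyn = 0.0207449 lbf.
0.0149266 + 0.0207449 ≈ 0.0357 lbf.

0.0357 lbf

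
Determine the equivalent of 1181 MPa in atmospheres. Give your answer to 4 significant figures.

1 megapascal = 9.86923 atm.
1181 × 9.86923 ≈ 11660 atm.

11660 atm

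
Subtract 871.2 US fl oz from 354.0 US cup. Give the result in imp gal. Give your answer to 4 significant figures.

12.76 imp gal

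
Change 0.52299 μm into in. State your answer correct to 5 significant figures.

1 μm = 3.93701e-5 inches.
So 0.52299 × 3.93701e-5 ≈ 2.0590e-5 in.

2.0590e-5 in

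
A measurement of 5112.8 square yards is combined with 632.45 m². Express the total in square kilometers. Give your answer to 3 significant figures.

0.00491 km²

5112.8 yd² = 0.00427495 km² and 632.45 m² = 0.000632450 km².
0.00427495 + 0.000632450 ≈ 0.00491 km².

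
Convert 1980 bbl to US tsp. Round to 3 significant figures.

6.39 × 10^7 US teaspoons

1 bbl = 32256.0 US tsp.
Thus 1980 × 32256.0 ≈ 6.39 × 10^7 US tsp.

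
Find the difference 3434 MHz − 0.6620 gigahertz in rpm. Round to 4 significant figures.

1.663 × 10^11 rpm

3434 MHz = 2.06040 × 10^11 rpm and 0.6620 GHz = 3.97200 × 10^10 rpm.
2.06040 × 10^11 − 3.97200 × 10^10 ≈ 1.663 × 10^11 rpm.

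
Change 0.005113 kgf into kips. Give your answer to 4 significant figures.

1 kgf = 0.00220462 kips.
0.005113 × 0.00220462 ≈ 1.127e-5 kip.

1.127e-5 kip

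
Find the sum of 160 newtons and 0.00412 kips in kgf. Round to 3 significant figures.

160 N = 16.3155 kgf and 0.00412 kip = 1.86880 kgf.
16.3155 + 1.86880 ≈ 18.2 kgf.

18.2 kilograms-force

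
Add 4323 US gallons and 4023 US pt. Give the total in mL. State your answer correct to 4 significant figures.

1.827e+7 mL

4323 US gal = 1.63643e+7 mL and 4023 US pt = 1.90359e+6 mL.
1.63643e+7 + 1.90359e+6 ≈ 1.827e+7 mL.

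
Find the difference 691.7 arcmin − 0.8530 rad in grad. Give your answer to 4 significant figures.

-41.49 grad

691.7 arcmin = 12.8093 grad and 0.8530 rad = 54.3037 grad.
12.8093 − 54.3037 ≈ -41.49 grad.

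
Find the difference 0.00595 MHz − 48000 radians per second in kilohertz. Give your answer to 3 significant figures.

0.00595 MHz = 5.95000 kHz and 48000 rad/s = 7.63944 kHz.
5.95000 − 7.63944 ≈ -1.69 kHz.

-1.69 kilohertz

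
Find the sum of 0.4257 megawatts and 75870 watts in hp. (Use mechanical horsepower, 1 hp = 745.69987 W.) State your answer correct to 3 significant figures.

0.4257 MW = 570.873 hp and 75870 W = 101.743 hp.
570.873 + 101.743 ≈ 673 hp.

673 hp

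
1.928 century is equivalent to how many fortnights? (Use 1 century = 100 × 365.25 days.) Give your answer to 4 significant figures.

5030 fortnight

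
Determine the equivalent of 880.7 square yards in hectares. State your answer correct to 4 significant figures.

1 yd² = 8.36127e-5 ha.
880.7 × 8.36127e-5 ≈ 0.07364 ha.

0.07364 hectares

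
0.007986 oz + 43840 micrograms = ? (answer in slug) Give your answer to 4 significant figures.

1.852e-5 slugs

0.007986 oz = 1.55133e-5 slug and 43840 μg = 3.00399e-6 slug.
1.55133e-5 + 3.00399e-6 ≈ 1.852e-5 slug.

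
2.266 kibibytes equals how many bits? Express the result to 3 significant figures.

18600 bit

1 kibibyte = 8192.00 bit.
2.266 × 8192.00 ≈ 18600 bit.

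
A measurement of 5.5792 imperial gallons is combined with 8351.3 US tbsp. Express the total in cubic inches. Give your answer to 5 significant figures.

9083.5 in³

5.5792 imp gal = 1547.78 in³ and 8351.3 US tbsp = 7535.74 in³.
1547.78 + 7535.74 ≈ 9083.5 in³.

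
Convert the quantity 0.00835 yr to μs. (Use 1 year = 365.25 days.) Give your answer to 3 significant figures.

2.64 × 10^11 microseconds

1 yr = 3.15576 × 10^13 microseconds.
Thus 0.00835 × 3.15576 × 10^13 ≈ 2.64 × 10^11 μs.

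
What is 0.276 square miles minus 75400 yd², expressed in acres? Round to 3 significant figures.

161 acre

0.276 mi² = 176.640 acre and 75400 yd² = 15.5785 acre.
176.640 − 15.5785 ≈ 161 acre.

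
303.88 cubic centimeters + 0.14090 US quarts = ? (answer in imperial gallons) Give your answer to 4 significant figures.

303.88 cm³ = 0.0668443 imp gal and 0.14090 US qt = 0.0293309 imp gal.
0.0668443 + 0.0293309 ≈ 0.09618 imp gal.

0.09618 imperial gallons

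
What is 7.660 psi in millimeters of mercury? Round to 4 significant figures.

396.1 mmHg

1 pound per square inch = 51.7149 millimeters of mercury.
7.660 × 51.7149 ≈ 396.1 mmHg.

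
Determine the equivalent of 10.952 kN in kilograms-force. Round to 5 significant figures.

1 kilonewton = 101.972 kgf.
Thus 10.952 × 101.972 ≈ 1116.8 kgf.

1116.8 kgf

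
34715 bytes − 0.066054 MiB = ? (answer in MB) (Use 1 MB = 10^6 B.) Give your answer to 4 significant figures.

-0.03455 MB

34715 B = 0.0347150 MB and 0.066054 MiB = 0.0692626 MB.
0.0347150 − 0.0692626 ≈ -0.03455 MB.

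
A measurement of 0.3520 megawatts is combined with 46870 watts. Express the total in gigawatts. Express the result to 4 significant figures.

0.0003989 GW

0.3520 MW = 0.000352000 GW and 46870 W = 4.68700e-5 GW.
0.000352000 + 4.68700e-5 ≈ 0.0003989 GW.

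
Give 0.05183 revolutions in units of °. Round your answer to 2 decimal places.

18.66 °

1 rev = 360.000 degrees.
Then 0.05183 × 360.000 ≈ 18.66 °.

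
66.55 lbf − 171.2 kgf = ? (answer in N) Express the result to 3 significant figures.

-1380 newtons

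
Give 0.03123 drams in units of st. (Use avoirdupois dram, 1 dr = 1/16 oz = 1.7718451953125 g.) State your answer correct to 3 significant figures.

1 dr = 0.000279018 stone.
So 0.03123 × 0.000279018 ≈ 8.71e-6 st.

8.71e-6 stone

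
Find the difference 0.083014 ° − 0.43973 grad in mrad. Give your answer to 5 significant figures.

0.083014 ° = 1.44887 mrad and 0.43973 grad = 6.90726 mrad.
1.44887 − 6.90726 ≈ -5.4584 mrad.

-5.4584 milliradians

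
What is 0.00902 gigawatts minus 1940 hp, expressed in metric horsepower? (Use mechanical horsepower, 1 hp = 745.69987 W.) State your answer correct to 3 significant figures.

10300 PS

0.00902 GW = 12263.8 PS and 1940 hp = 1966.91 PS.
12263.8 − 1966.91 ≈ 10300 PS.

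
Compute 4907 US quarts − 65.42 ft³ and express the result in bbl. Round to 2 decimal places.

17.56 bbl

4907 US qt = 29.2083 bbl and 65.42 ft³ = 11.6518 bbl.
29.2083 − 11.6518 ≈ 17.56 bbl.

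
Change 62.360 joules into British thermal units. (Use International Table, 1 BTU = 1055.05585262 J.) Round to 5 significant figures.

1 joule = 0.000947817 BTU.
So 62.360 × 0.000947817 ≈ 0.059106 BTU.

0.059106 BTU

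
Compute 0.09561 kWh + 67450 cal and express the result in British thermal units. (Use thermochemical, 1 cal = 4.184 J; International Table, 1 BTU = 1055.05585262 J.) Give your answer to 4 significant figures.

0.09561 kWh = 326.235 BTU and 67450 cal = 267.484 BTU.
326.235 + 267.484 ≈ 593.7 BTU.

593.7 BTU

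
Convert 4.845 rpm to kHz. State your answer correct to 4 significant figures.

8.075 × 10^-5 kilohertz

1 revolution per minute = 1.66667 × 10^-5 kHz.
So 4.845 × 1.66667 × 10^-5 ≈ 8.075 × 10^-5 kHz.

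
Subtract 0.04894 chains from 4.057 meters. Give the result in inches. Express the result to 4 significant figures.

121.0 inches

4.057 m = 159.724 in and 0.04894 chain = 38.7605 in.
159.724 − 38.7605 ≈ 121.0 in.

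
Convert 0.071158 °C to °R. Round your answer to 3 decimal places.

°R = (°C + 273.15) × 9/5.
Applying the formula gives 491.798 °R.

491.798 degrees Rankine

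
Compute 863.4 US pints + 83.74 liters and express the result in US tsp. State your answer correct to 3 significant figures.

99900 US tsp

863.4 US pt = 82886.4 US tsp and 83.74 L = 16989.5 US tsp.
82886.4 + 16989.5 ≈ 99900 US tsp.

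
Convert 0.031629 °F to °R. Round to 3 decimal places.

°R = °F + 459.67.
Applying the formula gives 459.702 °R.

459.702 degrees Rankine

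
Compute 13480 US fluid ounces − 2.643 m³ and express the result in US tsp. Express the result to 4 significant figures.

13480 US fl oz = 80880.0 US tsp and 2.643 m³ = 536223 US tsp.
80880.0 − 536223 ≈ -455300 US tsp.

-455300 US tsp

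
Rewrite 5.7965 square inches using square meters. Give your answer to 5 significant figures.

1 in² = 0.000645160 m².
5.7965 × 0.000645160 ≈ 0.0037397 m².

0.0037397 square meters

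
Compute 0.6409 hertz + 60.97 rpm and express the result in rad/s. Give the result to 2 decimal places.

10.41 rad/s

0.6409 Hz = 4.02689 rad/s and 60.97 rpm = 6.38476 rad/s.
4.02689 + 6.38476 ≈ 10.41 rad/s.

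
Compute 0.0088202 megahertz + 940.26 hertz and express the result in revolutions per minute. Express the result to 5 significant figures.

585630 rpm

0.0088202 MHz = 529212 rpm and 940.26 Hz = 56415.6 rpm.
529212 + 56415.6 ≈ 585630 rpm.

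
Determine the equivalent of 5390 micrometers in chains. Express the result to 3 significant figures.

0.000268 chains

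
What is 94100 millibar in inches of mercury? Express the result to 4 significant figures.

1 mbar = 0.0295300 inches of mercury.
94100 × 0.0295300 ≈ 2779 inHg.

2779 inHg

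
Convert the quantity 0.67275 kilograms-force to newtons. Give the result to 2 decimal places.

6.60 newtons

1 kilogram-force = 9.80665 newtons.
Thus 0.67275 × 9.80665 ≈ 6.60 N.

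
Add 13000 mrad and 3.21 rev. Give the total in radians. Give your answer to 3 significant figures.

13000 mrad = 13.0000 rad and 3.21 rev = 20.1690 rad.
13.0000 + 20.1690 ≈ 33.2 rad.

33.2 rad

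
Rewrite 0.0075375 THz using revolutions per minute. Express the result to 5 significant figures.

4.5225 × 10^11 rpm

1 THz = 6.00000 × 10^13 revolutions per minute.
So 0.0075375 × 6.00000 × 10^13 ≈ 4.5225 × 10^11 rpm.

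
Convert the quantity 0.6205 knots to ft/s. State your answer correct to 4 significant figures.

1.047 ft/s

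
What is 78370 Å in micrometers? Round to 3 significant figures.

1 Å = 0.000100000 micrometers.
Thus 78370 × 0.000100000 ≈ 7.84 μm.

7.84 μm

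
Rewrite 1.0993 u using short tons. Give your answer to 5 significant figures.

1 atomic mass unit = 1.83043 × 10^-30 short tons.
So 1.0993 × 1.83043 × 10^-30 ≈ 2.0122 × 10^-30 short ton.

2.0122 × 10^-30 short ton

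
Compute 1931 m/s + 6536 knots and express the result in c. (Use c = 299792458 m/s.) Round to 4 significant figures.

1.766 × 10^-5 c

1931 m/s = 6.44112 × 10^-6 c and 6536 kn = 1.12158 × 10^-5 c.
6.44112 × 10^-6 + 1.12158 × 10^-5 ≈ 1.766 × 10^-5 c.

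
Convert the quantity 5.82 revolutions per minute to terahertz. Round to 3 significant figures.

9.70e-14 terahertz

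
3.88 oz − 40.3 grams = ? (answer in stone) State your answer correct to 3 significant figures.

0.0110 st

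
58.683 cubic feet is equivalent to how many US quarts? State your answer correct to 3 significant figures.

1760 US quarts

1 cubic foot = 29.9221 US qt.
So 58.683 × 29.9221 ≈ 1760 US qt.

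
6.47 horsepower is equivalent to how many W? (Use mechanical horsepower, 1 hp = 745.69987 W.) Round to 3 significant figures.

4820 watts

1 horsepower = 745.700 W.
So 6.47 × 745.700 ≈ 4820 W.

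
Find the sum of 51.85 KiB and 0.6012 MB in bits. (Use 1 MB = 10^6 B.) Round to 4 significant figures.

51.85 KiB = 424755 bit and 0.6012 MB = 4.80960e+6 bit.
424755 + 4.80960e+6 ≈ 5.234e+6 bit.

5.234e+6 bit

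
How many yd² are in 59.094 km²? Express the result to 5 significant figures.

7.0676e+7 yd²

1 square kilometer = 1.19599e+6 yd².
59.094 × 1.19599e+6 ≈ 7.0676e+7 yd².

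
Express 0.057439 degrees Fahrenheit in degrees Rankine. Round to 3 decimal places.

459.727 degrees Rankine

°R = °F + 459.67.
Applying the formula gives 459.727 °R.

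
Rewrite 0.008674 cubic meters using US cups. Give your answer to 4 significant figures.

1 cubic meter = 4226.75 US cups.
Thus 0.008674 × 4226.75 ≈ 36.66 US cup.

36.66 US cups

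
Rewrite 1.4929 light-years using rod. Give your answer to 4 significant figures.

2.808 × 10^15 rod

1 ly = 1.88116 × 10^15 rod.
So 1.4929 × 1.88116 × 10^15 ≈ 2.808 × 10^15 rod.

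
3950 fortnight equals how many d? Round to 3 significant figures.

55300 days

1 fortnight = 14.0000 d.
3950 × 14.0000 ≈ 55300 d.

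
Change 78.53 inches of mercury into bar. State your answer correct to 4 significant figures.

1 inHg = 0.0338639 bar.
78.53 × 0.0338639 ≈ 2.659 bar.

2.659 bar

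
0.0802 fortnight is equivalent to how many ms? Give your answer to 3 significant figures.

1 fortnight = 1.20960 × 10^9 ms.
Then 0.0802 × 1.20960 × 10^9 ≈ 9.70 × 10^7 ms.

9.70 × 10^7 ms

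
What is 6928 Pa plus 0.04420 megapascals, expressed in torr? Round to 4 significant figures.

383.5 torr

6928 Pa = 51.9643 torr and 0.04420 MPa = 331.527 torr.
51.9643 + 331.527 ≈ 383.5 torr.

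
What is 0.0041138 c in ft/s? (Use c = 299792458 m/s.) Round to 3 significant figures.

4.05e+6 ft/s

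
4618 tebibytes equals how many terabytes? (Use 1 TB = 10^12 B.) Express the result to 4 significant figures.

1 tebibyte = 1.09951 TB.
4618 × 1.09951 ≈ 5078 TB.

5078 TB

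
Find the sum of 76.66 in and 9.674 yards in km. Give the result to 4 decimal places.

76.66 in = 0.00194716 km and 9.674 yd = 0.00884591 km.
0.00194716 + 0.00884591 ≈ 0.0108 km.

0.0108 km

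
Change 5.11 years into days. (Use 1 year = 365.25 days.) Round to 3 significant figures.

1 yr = 365.250 days.
Thus 5.11 × 365.250 ≈ 1870 d.

1870 d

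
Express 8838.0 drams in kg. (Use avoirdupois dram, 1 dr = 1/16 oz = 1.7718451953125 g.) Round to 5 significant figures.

1 dram = 0.00177185 kg.
8838.0 × 0.00177185 ≈ 15.660 kg.

15.660 kg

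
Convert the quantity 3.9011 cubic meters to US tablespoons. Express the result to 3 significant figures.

264000 US tablespoons

1 cubic meter = 67628.0 US tablespoons.
3.9011 × 67628.0 ≈ 264000 US tbsp.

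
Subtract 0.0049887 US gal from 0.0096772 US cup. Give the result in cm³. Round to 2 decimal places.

-16.59 cm³

0.0096772 US cup = 2.28951 cm³ and 0.0049887 US gal = 18.8843 cm³.
2.28951 − 18.8843 ≈ -16.59 cm³.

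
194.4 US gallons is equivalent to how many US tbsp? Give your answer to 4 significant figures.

49770 US tbsp

1 US gal = 256.000 US tablespoons.
Then 194.4 × 256.000 ≈ 49770 US tbsp.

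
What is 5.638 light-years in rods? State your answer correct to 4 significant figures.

1 light-year = 1.88116e+15 rod.
So 5.638 × 1.88116e+15 ≈ 1.061e+16 rod.

1.061e+16 rods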